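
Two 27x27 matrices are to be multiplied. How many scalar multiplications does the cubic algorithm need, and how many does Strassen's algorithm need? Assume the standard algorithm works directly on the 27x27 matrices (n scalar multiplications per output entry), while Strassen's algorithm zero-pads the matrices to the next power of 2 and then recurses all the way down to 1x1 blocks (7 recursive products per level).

Matrix multiplication for 27x27 matrices:

Strassen's algorithm requires power-of-2 dimensions. Pad 27x27 to 32x32 (next power of 2).

Standard algorithm: 27^3 = 19683 multiplications
Strassen's algorithm: 7^(log2(32)) = 7^5 = 16807 multiplications
Savings: 19683 - 16807 = 2876 multiplications

Standard: 19683 multiplications (27^3). Strassen: 16807 multiplications (7^5, after padding to 32x32). Strassen reduces 8 recursive multiplications to 7 at each level.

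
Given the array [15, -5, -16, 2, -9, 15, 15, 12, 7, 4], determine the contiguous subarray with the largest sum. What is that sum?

Using Kadane's algorithm on [15, -5, -16, 2, -9, 15, 15, 12, 7, 4]:

Scanning through the array:
Position 1 (value -5): max_ending_here = 10, max_so_far = 15
Position 2 (value -16): max_ending_here = -6, max_so_far = 15
Position 3 (value 2): max_ending_here = 2, max_so_far = 15
Position 4 (value -9): max_ending_here = -7, max_so_far = 15
Position 5 (value 15): max_ending_here = 15, max_so_far = 15
Position 6 (value 15): max_ending_here = 30, max_so_far = 30
Position 7 (value 12): max_ending_here = 42, max_so_far = 42
Position 8 (value 7): max_ending_here = 49, max_so_far = 49
Position 9 (value 4): max_ending_here = 53, max_so_far = 53

Maximum subarray: [15, 15, 12, 7, 4]
Maximum sum: 53

The maximum subarray is [15, 15, 12, 7, 4] with sum 53. This subarray runs from index 5 to index 9.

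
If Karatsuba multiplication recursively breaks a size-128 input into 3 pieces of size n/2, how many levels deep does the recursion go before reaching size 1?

For divide and conquer with division factor 2:

Problem sizes at each level:
Level 0: 128
Level 1: 64
Level 2: 32
Level 3: 16
Level 4: 8
Level 5: 4
Level 6: 2
Level 7: 1

The root is level 0 and the size-1 base case is level 7 (the tree spans levels 0 through 7, i.e. 8 levels counting the root), so the depth is the number of divisions: log_2(128) = 7

The recursion tree depth is log_2(128) = 7. At each level, the problem size is divided by 2, so it takes 7 divisions to reduce to a base case of size 1. The algorithm makes 3 recursive calls at each level.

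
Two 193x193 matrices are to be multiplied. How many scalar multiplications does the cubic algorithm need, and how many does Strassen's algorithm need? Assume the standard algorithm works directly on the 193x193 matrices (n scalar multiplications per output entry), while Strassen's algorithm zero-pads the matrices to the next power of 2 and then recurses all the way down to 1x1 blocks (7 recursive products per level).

Matrix multiplication for 193x193 matrices:

Strassen's algorithm requires power-of-2 dimensions. Pad 193x193 to 256x256 (next power of 2).

Standard algorithm: 193^3 = 7189057 multiplications
Strassen's algorithm: 7^(log2(256)) = 7^8 = 5764801 multiplications
Savings: 7189057 - 5764801 = 1424256 multiplications

Standard: 7189057 multiplications (193^3). Strassen: 5764801 multiplications (7^8, after padding to 256x256). Strassen reduces 8 recursive multiplications to 7 at each level.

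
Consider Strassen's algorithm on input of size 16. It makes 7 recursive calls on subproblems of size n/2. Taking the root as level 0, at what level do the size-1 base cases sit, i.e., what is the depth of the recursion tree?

For divide and conquer with division factor 2:

Problem sizes at each level:
Level 0: 16
Level 1: 8
Level 2: 4
Level 3: 2
Level 4: 1

The root is level 0 and the size-1 base case is level 4 (the tree spans levels 0 through 4, i.e. 5 levels counting the root), so the depth is the number of divisions: log_2(16) = 4

The recursion tree depth is log_2(16) = 4. At each level, the problem size is divided by 2, so it takes 4 divisions to reduce to a base case of size 1. The algorithm makes 7 recursive calls at each level.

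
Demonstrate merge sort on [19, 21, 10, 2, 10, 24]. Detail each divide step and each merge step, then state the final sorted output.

Merge sort trace:

Split: [19, 21, 10, 2, 10, 24] -> [19, 21, 10] and [2, 10, 24]
  Split: [19, 21, 10] -> [19] and [21, 10]
    Split: [21, 10] -> [21] and [10]
    Merge: [21] + [10] -> [10, 21]
  Merge: [19] + [10, 21] -> [10, 19, 21]
  Split: [2, 10, 24] -> [2] and [10, 24]
    Split: [10, 24] -> [10] and [24]
    Merge: [10] + [24] -> [10, 24]
  Merge: [2] + [10, 24] -> [2, 10, 24]
Merge: [10, 19, 21] + [2, 10, 24] -> [2, 10, 10, 19, 21, 24]

Final sorted array: [2, 10, 10, 19, 21, 24]

The merge sort proceeds by recursively splitting the array and merging sorted halves.
After all merges, the sorted array is [2, 10, 10, 19, 21, 24].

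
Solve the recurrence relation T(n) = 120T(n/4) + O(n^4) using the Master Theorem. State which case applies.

Master Theorem for T(n) = 120T(n/4) + O(n^4):

a = 120, b = 4, c = 4
log_b(a) = log_4(120) = 3.4534

Case 3: c = 4 > log_4(120) = 3.4534
T(n) = O(n^4) = O(n^4)

For T(n) = 120T(n/4) + O(n^4): log_4(120) = 3.4534. This is Case 3 of the Master Theorem (c > log_b(a), work dominated by root), giving O(n^4).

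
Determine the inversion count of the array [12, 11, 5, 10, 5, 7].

Finding inversions in [12, 11, 5, 10, 5, 7]:

(0, 1): arr[0]=12 > arr[1]=11
(0, 2): arr[0]=12 > arr[2]=5
(0, 3): arr[0]=12 > arr[3]=10
(0, 4): arr[0]=12 > arr[4]=5
(0, 5): arr[0]=12 > arr[5]=7
(1, 2): arr[1]=11 > arr[2]=5
(1, 3): arr[1]=11 > arr[3]=10
(1, 4): arr[1]=11 > arr[4]=5
(1, 5): arr[1]=11 > arr[5]=7
(3, 4): arr[3]=10 > arr[4]=5
(3, 5): arr[3]=10 > arr[5]=7

Total inversions: 11

The array has 11 inversion(s): (0,1), (0,2), (0,3), (0,4), (0,5), (1,2), (1,3), (1,4), (1,5), (3,4), (3,5). Each pair (i,j) satisfies i < j and arr[i] > arr[j].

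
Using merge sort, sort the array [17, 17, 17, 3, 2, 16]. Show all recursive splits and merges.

Merge sort trace:

Split: [17, 17, 17, 3, 2, 16] -> [17, 17, 17] and [3, 2, 16]
  Split: [17, 17, 17] -> [17] and [17, 17]
    Split: [17, 17] -> [17] and [17]
    Merge: [17] + [17] -> [17, 17]
  Merge: [17] + [17, 17] -> [17, 17, 17]
  Split: [3, 2, 16] -> [3] and [2, 16]
    Split: [2, 16] -> [2] and [16]
    Merge: [2] + [16] -> [2, 16]
  Merge: [3] + [2, 16] -> [2, 3, 16]
Merge: [17, 17, 17] + [2, 3, 16] -> [2, 3, 16, 17, 17, 17]

Final sorted array: [2, 3, 16, 17, 17, 17]

The merge sort proceeds by recursively splitting the array and merging sorted halves.
After all merges, the sorted array is [2, 3, 16, 17, 17, 17].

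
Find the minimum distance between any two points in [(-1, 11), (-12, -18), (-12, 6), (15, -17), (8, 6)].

Computing all pairwise distances among 5 points:

d((-1, 11), (-12, -18)) = 31.0161
d((-1, 11), (-12, 6)) = 12.083
d((-1, 11), (15, -17)) = 32.249
d((-1, 11), (8, 6)) = 10.2956 <-- minimum
d((-12, -18), (-12, 6)) = 24.0
d((-12, -18), (15, -17)) = 27.0185
d((-12, -18), (8, 6)) = 31.241
d((-12, 6), (15, -17)) = 35.4683
d((-12, 6), (8, 6)) = 20.0
d((15, -17), (8, 6)) = 24.0416

Closest pair: (-1, 11) and (8, 6) with distance 10.2956

The closest pair is (-1, 11) and (8, 6) with Euclidean distance 10.2956. For 5 points, brute-force pairwise comparison is shown above. For large n, the divide-and-conquer algorithm (sort by x, recurse on halves, check the dividing strip) achieves O(n log n).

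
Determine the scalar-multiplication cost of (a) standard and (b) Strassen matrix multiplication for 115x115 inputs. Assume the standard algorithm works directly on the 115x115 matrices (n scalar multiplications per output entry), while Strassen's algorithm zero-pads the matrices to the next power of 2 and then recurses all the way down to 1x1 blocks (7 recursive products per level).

Matrix multiplication for 115x115 matrices:

Strassen's algorithm requires power-of-2 dimensions. Pad 115x115 to 128x128 (next power of 2).

Standard algorithm: 115^3 = 1520875 multiplications
Strassen's algorithm: 7^(log2(128)) = 7^7 = 823543 multiplications
Savings: 1520875 - 823543 = 697332 multiplications

Standard: 1520875 multiplications (115^3). Strassen: 823543 multiplications (7^7, after padding to 128x128). Strassen reduces 8 recursive multiplications to 7 at each level.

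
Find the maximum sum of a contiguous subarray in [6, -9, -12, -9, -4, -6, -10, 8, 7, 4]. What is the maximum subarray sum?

Using Kadane's algorithm on [6, -9, -12, -9, -4, -6, -10, 8, 7, 4]:

Scanning through the array:
Position 1 (value -9): max_ending_here = -3, max_so_far = 6
Position 2 (value -12): max_ending_here = -12, max_so_far = 6
Position 3 (value -9): max_ending_here = -9, max_so_far = 6
Position 4 (value -4): max_ending_here = -4, max_so_far = 6
Position 5 (value -6): max_ending_here = -6, max_so_far = 6
Position 6 (value -10): max_ending_here = -10, max_so_far = 6
Position 7 (value 8): max_ending_here = 8, max_so_far = 8
Position 8 (value 7): max_ending_here = 15, max_so_far = 15
Position 9 (value 4): max_ending_here = 19, max_so_far = 19

Maximum subarray: [8, 7, 4]
Maximum sum: 19

The maximum subarray is [8, 7, 4] with sum 19. This subarray runs from index 7 to index 9.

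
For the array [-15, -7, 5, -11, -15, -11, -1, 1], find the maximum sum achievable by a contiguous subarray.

Using Kadane's algorithm on [-15, -7, 5, -11, -15, -11, -1, 1]:

Scanning through the array:
Position 1 (value -7): max_ending_here = -7, max_so_far = -7
Position 2 (value 5): max_ending_here = 5, max_so_far = 5
Position 3 (value -11): max_ending_here = -6, max_so_far = 5
Position 4 (value -15): max_ending_here = -15, max_so_far = 5
Position 5 (value -11): max_ending_here = -11, max_so_far = 5
Position 6 (value -1): max_ending_here = -1, max_so_far = 5
Position 7 (value 1): max_ending_here = 1, max_so_far = 5

Maximum subarray: [5]
Maximum sum: 5

The maximum subarray is [5] with sum 5. This subarray runs from index 2 to index 2.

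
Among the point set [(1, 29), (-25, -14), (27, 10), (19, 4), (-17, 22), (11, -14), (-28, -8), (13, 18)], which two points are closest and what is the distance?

Computing all pairwise distances among 8 points:

d((1, 29), (-25, -14)) = 50.2494
d((1, 29), (27, 10)) = 32.2025
d((1, 29), (19, 4)) = 30.8058
d((1, 29), (-17, 22)) = 19.3132
d((1, 29), (11, -14)) = 44.1475
d((1, 29), (-28, -8)) = 47.0106
d((1, 29), (13, 18)) = 16.2788
d((-25, -14), (27, 10)) = 57.2713
d((-25, -14), (19, 4)) = 47.5395
d((-25, -14), (-17, 22)) = 36.8782
d((-25, -14), (11, -14)) = 36.0
d((-25, -14), (-28, -8)) = 6.7082 <-- minimum
d((-25, -14), (13, 18)) = 49.679
d((27, 10), (19, 4)) = 10.0
d((27, 10), (-17, 22)) = 45.607
d((27, 10), (11, -14)) = 28.8444
d((27, 10), (-28, -8)) = 57.8705
d((27, 10), (13, 18)) = 16.1245
d((19, 4), (-17, 22)) = 40.2492
d((19, 4), (11, -14)) = 19.6977
d((19, 4), (-28, -8)) = 48.5077
d((19, 4), (13, 18)) = 15.2315
d((-17, 22), (11, -14)) = 45.607
d((-17, 22), (-28, -8)) = 31.9531
d((-17, 22), (13, 18)) = 30.2655
d((11, -14), (-28, -8)) = 39.4588
d((11, -14), (13, 18)) = 32.0624
d((-28, -8), (13, 18)) = 48.5489

Closest pair: (-25, -14) and (-28, -8) with distance 6.7082

The closest pair is (-25, -14) and (-28, -8) with Euclidean distance 6.7082. For 8 points, brute-force pairwise comparison is shown above. For large n, the divide-and-conquer algorithm (sort by x, recurse on halves, check the dividing strip) achieves O(n log n).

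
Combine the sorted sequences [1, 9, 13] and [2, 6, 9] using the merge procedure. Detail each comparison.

Merging process:

Compare 1 vs 2: take 1 from left. Merged: [1]
Compare 9 vs 2: take 2 from right. Merged: [1, 2]
Compare 9 vs 6: take 6 from right. Merged: [1, 2, 6]
Compare 9 vs 9: take 9 from left. Merged: [1, 2, 6, 9]
Compare 13 vs 9: take 9 from right. Merged: [1, 2, 6, 9, 9]
Append remaining from left: [13]. Merged: [1, 2, 6, 9, 9, 13]

Final merged array: [1, 2, 6, 9, 9, 13]
Total comparisons: 5

The merged array is [1, 2, 6, 9, 9, 13], requiring 5 comparisons. The merge step runs in O(n) time where n is the total number of elements.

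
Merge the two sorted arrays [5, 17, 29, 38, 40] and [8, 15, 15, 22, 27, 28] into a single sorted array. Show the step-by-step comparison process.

Merging process:

Compare 5 vs 8: take 5 from left. Merged: [5]
Compare 17 vs 8: take 8 from right. Merged: [5, 8]
Compare 17 vs 15: take 15 from right. Merged: [5, 8, 15]
Compare 17 vs 15: take 15 from right. Merged: [5, 8, 15, 15]
Compare 17 vs 22: take 17 from left. Merged: [5, 8, 15, 15, 17]
Compare 29 vs 22: take 22 from right. Merged: [5, 8, 15, 15, 17, 22]
Compare 29 vs 27: take 27 from right. Merged: [5, 8, 15, 15, 17, 22, 27]
Compare 29 vs 28: take 28 from right. Merged: [5, 8, 15, 15, 17, 22, 27, 28]
Append remaining from left: [29, 38, 40]. Merged: [5, 8, 15, 15, 17, 22, 27, 28, 29, 38, 40]

Final merged array: [5, 8, 15, 15, 17, 22, 27, 28, 29, 38, 40]
Total comparisons: 8

The merged array is [5, 8, 15, 15, 17, 22, 27, 28, 29, 38, 40], requiring 8 comparisons. The merge step runs in O(n) time where n is the total number of elements.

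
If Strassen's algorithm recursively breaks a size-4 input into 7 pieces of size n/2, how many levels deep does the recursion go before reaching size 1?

For divide and conquer with division factor 2:

Problem sizes at each level:
Level 0: 4
Level 1: 2
Level 2: 1

The root is level 0 and the size-1 base case is level 2 (the tree spans levels 0 through 2, i.e. 3 levels counting the root), so the depth is the number of divisions: log_2(4) = 2

The recursion tree depth is log_2(4) = 2. At each level, the problem size is divided by 2, so it takes 2 divisions to reduce to a base case of size 1. The algorithm makes 7 recursive calls at each level.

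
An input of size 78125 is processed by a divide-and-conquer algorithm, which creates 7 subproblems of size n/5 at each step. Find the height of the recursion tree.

For divide and conquer with division factor 5:

Problem sizes at each level:
Level 0: 78125
Level 1: 15625
Level 2: 3125
Level 3: 625
Level 4: 125
Level 5: 25
Level 6: 5
Level 7: 1

The root is level 0 and the size-1 base case is level 7 (the tree spans levels 0 through 7, i.e. 8 levels counting the root), so the depth is the number of divisions: log_5(78125) = 7

The recursion tree depth is log_5(78125) = 7. At each level, the problem size is divided by 5, so it takes 7 divisions to reduce to a base case of size 1. The algorithm makes 7 recursive calls at each level.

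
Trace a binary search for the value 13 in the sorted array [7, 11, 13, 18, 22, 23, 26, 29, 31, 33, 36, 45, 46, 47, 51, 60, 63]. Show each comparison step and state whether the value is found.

Binary search for 13 in [7, 11, 13, 18, 22, 23, 26, 29, 31, 33, 36, 45, 46, 47, 51, 60, 63]:

lo=0, hi=16, mid=8, arr[mid]=31 -> 31 > 13, search left half
lo=0, hi=7, mid=3, arr[mid]=18 -> 18 > 13, search left half
lo=0, hi=2, mid=1, arr[mid]=11 -> 11 < 13, search right half
lo=2, hi=2, mid=2, arr[mid]=13 -> Found target at index 2!

Binary search finds 13 at index 2 after 4 comparisons. The search repeatedly halves the search space by comparing with the middle element.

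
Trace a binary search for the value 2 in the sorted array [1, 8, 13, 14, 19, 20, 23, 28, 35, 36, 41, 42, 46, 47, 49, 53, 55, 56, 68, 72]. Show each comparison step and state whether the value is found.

Binary search for 2 in [1, 8, 13, 14, 19, 20, 23, 28, 35, 36, 41, 42, 46, 47, 49, 53, 55, 56, 68, 72]:

lo=0, hi=19, mid=9, arr[mid]=36 -> 36 > 2, search left half
lo=0, hi=8, mid=4, arr[mid]=19 -> 19 > 2, search left half
lo=0, hi=3, mid=1, arr[mid]=8 -> 8 > 2, search left half
lo=0, hi=0, mid=0, arr[mid]=1 -> 1 < 2, search right half
lo=1 > hi=0, target 2 not found

Binary search determines that 2 is not in the array after 4 comparisons. The search space was exhausted without finding the target.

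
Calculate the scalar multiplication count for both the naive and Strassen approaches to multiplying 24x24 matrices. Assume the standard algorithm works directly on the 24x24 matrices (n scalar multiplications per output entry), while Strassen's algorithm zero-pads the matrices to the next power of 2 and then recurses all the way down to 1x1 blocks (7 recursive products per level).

Matrix multiplication for 24x24 matrices:

Strassen's algorithm requires power-of-2 dimensions. Pad 24x24 to 32x32 (next power of 2).

Standard algorithm: 24^3 = 13824 multiplications
Strassen's algorithm: 7^(log2(32)) = 7^5 = 16807 multiplications
Difference: 13824 - 16807 = -2983 (Strassen uses MORE here due to padding overhead — for small or just-over-power-of-2 n, padding can outweigh the per-level savings)

Standard: 13824 multiplications (24^3). Strassen: 16807 multiplications (7^5, after padding to 32x32). Strassen reduces 8 recursive multiplications to 7 at each level.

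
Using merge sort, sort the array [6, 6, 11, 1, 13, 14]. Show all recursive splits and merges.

Merge sort trace:

Split: [6, 6, 11, 1, 13, 14] -> [6, 6, 11] and [1, 13, 14]
  Split: [6, 6, 11] -> [6] and [6, 11]
    Split: [6, 11] -> [6] and [11]
    Merge: [6] + [11] -> [6, 11]
  Merge: [6] + [6, 11] -> [6, 6, 11]
  Split: [1, 13, 14] -> [1] and [13, 14]
    Split: [13, 14] -> [13] and [14]
    Merge: [13] + [14] -> [13, 14]
  Merge: [1] + [13, 14] -> [1, 13, 14]
Merge: [6, 6, 11] + [1, 13, 14] -> [1, 6, 6, 11, 13, 14]

Final sorted array: [1, 6, 6, 11, 13, 14]

The merge sort proceeds by recursively splitting the array and merging sorted halves.
After all merges, the sorted array is [1, 6, 6, 11, 13, 14].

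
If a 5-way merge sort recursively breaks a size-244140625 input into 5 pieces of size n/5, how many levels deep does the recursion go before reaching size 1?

For divide and conquer with division factor 5:

Problem sizes at each level:
Level 0: 244140625
Level 1: 48828125
Level 2: 9765625
Level 3: 1953125
Level 4: 390625
Level 5: 78125
Level 6: 15625
Level 7: 3125
Level 8: 625
Level 9: 125
Level 10: 25
Level 11: 5
Level 12: 1

The root is level 0 and the size-1 base case is level 12 (the tree spans levels 0 through 12, i.e. 13 levels counting the root), so the depth is the number of divisions: log_5(244140625) = 12

The recursion tree depth is log_5(244140625) = 12. At each level, the problem size is divided by 5, so it takes 12 divisions to reduce to a base case of size 1. The algorithm makes 5 recursive calls at each level.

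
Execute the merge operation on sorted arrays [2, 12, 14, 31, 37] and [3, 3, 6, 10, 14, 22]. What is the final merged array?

Merging process:

Compare 2 vs 3: take 2 from left. Merged: [2]
Compare 12 vs 3: take 3 from right. Merged: [2, 3]
Compare 12 vs 3: take 3 from right. Merged: [2, 3, 3]
Compare 12 vs 6: take 6 from right. Merged: [2, 3, 3, 6]
Compare 12 vs 10: take 10 from right. Merged: [2, 3, 3, 6, 10]
Compare 12 vs 14: take 12 from left. Merged: [2, 3, 3, 6, 10, 12]
Compare 14 vs 14: take 14 from left. Merged: [2, 3, 3, 6, 10, 12, 14]
Compare 31 vs 14: take 14 from right. Merged: [2, 3, 3, 6, 10, 12, 14, 14]
Compare 31 vs 22: take 22 from right. Merged: [2, 3, 3, 6, 10, 12, 14, 14, 22]
Append remaining from left: [31, 37]. Merged: [2, 3, 3, 6, 10, 12, 14, 14, 22, 31, 37]

Final merged array: [2, 3, 3, 6, 10, 12, 14, 14, 22, 31, 37]
Total comparisons: 9

The merged array is [2, 3, 3, 6, 10, 12, 14, 14, 22, 31, 37], requiring 9 comparisons. The merge step runs in O(n) time where n is the total number of elements.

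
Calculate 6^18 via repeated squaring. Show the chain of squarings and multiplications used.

Computing 6^18 by squaring (build up from 6^1; each line after the first costs one multiplication):

6^1 = 6
6^2 = (6^1)^2 = 6^2 = 36
6^4 = (6^2)^2 = 36^2 = 1296
6^8 = (6^4)^2 = 1296^2 = 1679616
6^9 = 6 * 6^8 = 6 * 1679616 = 10077696
6^18 = (6^9)^2 = 10077696^2 = 101559956668416

Result: 101559956668416
Multiplications needed: 5 (5 lines after 6^1)

6^18 = 101559956668416. Using exponentiation by squaring, this requires 5 multiplications. The key idea: if the exponent is even, square the half-power; if odd, multiply by the base once.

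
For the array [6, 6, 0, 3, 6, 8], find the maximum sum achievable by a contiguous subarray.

Using Kadane's algorithm on [6, 6, 0, 3, 6, 8]:

Scanning through the array:
Position 1 (value 6): max_ending_here = 12, max_so_far = 12
Position 2 (value 0): max_ending_here = 12, max_so_far = 12
Position 3 (value 3): max_ending_here = 15, max_so_far = 15
Position 4 (value 6): max_ending_here = 21, max_so_far = 21
Position 5 (value 8): max_ending_here = 29, max_so_far = 29

Maximum subarray: [6, 6, 0, 3, 6, 8]
Maximum sum: 29

The maximum subarray is [6, 6, 0, 3, 6, 8] with sum 29. This subarray runs from index 0 to index 5.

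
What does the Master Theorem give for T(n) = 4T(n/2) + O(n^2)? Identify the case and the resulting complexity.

Master Theorem for T(n) = 4T(n/2) + O(n^2):

a = 4, b = 2, c = 2
log_b(a) = log_2(4) = 2.0000

Case 2: c = 2 = log_2(4) = 2.0000
T(n) = O(n^2 log n) = O(n^2 log n)

For T(n) = 4T(n/2) + O(n^2): log_2(4) = 2.0000. This is Case 2 of the Master Theorem (c = log_b(a), equal work at all levels), giving O(n^2 log n).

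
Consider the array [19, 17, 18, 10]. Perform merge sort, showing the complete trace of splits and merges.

Merge sort trace:

Split: [19, 17, 18, 10] -> [19, 17] and [18, 10]
  Split: [19, 17] -> [19] and [17]
  Merge: [19] + [17] -> [17, 19]
  Split: [18, 10] -> [18] and [10]
  Merge: [18] + [10] -> [10, 18]
Merge: [17, 19] + [10, 18] -> [10, 17, 18, 19]

Final sorted array: [10, 17, 18, 19]

The merge sort proceeds by recursively splitting the array and merging sorted halves.
After all merges, the sorted array is [10, 17, 18, 19].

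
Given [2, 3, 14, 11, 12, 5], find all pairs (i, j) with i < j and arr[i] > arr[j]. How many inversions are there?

Finding inversions in [2, 3, 14, 11, 12, 5]:

(2, 3): arr[2]=14 > arr[3]=11
(2, 4): arr[2]=14 > arr[4]=12
(2, 5): arr[2]=14 > arr[5]=5
(3, 5): arr[3]=11 > arr[5]=5
(4, 5): arr[4]=12 > arr[5]=5

Total inversions: 5

The array has 5 inversion(s): (2,3), (2,4), (2,5), (3,5), (4,5). Each pair (i,j) satisfies i < j and arr[i] > arr[j].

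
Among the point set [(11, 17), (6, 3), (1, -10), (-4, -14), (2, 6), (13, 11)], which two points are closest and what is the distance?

Computing all pairwise distances among 6 points:

d((11, 17), (6, 3)) = 14.8661
d((11, 17), (1, -10)) = 28.7924
d((11, 17), (-4, -14)) = 34.4384
d((11, 17), (2, 6)) = 14.2127
d((11, 17), (13, 11)) = 6.3246
d((6, 3), (1, -10)) = 13.9284
d((6, 3), (-4, -14)) = 19.7231
d((6, 3), (2, 6)) = 5.0 <-- minimum
d((6, 3), (13, 11)) = 10.6301
d((1, -10), (-4, -14)) = 6.4031
d((1, -10), (2, 6)) = 16.0312
d((1, -10), (13, 11)) = 24.1868
d((-4, -14), (2, 6)) = 20.8806
d((-4, -14), (13, 11)) = 30.2324
d((2, 6), (13, 11)) = 12.083

Closest pair: (6, 3) and (2, 6) with distance 5.0

The closest pair is (6, 3) and (2, 6) with Euclidean distance 5.0. For 6 points, brute-force pairwise comparison is shown above. For large n, the divide-and-conquer algorithm (sort by x, recurse on halves, check the dividing strip) achieves O(n log n).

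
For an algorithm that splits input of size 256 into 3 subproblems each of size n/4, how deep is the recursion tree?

For divide and conquer with division factor 4:

Problem sizes at each level:
Level 0: 256
Level 1: 64
Level 2: 16
Level 3: 4
Level 4: 1

The root is level 0 and the size-1 base case is level 4 (the tree spans levels 0 through 4, i.e. 5 levels counting the root), so the depth is the number of divisions: log_4(256) = 4

The recursion tree depth is log_4(256) = 4. At each level, the problem size is divided by 4, so it takes 4 divisions to reduce to a base case of size 1. The algorithm makes 3 recursive calls at each level.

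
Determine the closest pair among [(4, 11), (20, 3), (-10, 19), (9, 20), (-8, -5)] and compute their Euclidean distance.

Computing all pairwise distances among 5 points:

d((4, 11), (20, 3)) = 17.8885
d((4, 11), (-10, 19)) = 16.1245
d((4, 11), (9, 20)) = 10.2956 <-- minimum
d((4, 11), (-8, -5)) = 20.0
d((20, 3), (-10, 19)) = 34.0
d((20, 3), (9, 20)) = 20.2485
d((20, 3), (-8, -5)) = 29.1204
d((-10, 19), (9, 20)) = 19.0263
d((-10, 19), (-8, -5)) = 24.0832
d((9, 20), (-8, -5)) = 30.2324

Closest pair: (4, 11) and (9, 20) with distance 10.2956

The closest pair is (4, 11) and (9, 20) with Euclidean distance 10.2956. For 5 points, brute-force pairwise comparison is shown above. For large n, the divide-and-conquer algorithm (sort by x, recurse on halves, check the dividing strip) achieves O(n log n).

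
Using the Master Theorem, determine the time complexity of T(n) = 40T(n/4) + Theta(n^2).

Master Theorem for T(n) = 40T(n/4) + O(n^2):

a = 40, b = 4, c = 2
log_b(a) = log_4(40) = 2.6610

Case 1: c = 2 < log_4(40) = 2.6610
T(n) = O(n^(log_4 40))

For T(n) = 40T(n/4) + O(n^2): log_4(40) = 2.6610. This is Case 1 of the Master Theorem (c < log_b(a), work dominated by leaves), giving O(n^(log_4 40)).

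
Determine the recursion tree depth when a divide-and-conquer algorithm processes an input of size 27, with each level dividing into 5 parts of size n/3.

For divide and conquer with division factor 3:

Problem sizes at each level:
Level 0: 27
Level 1: 9
Level 2: 3
Level 3: 1

The root is level 0 and the size-1 base case is level 3 (the tree spans levels 0 through 3, i.e. 4 levels counting the root), so the depth is the number of divisions: log_3(27) = 3

The recursion tree depth is log_3(27) = 3. At each level, the problem size is divided by 3, so it takes 3 divisions to reduce to a base case of size 1. The algorithm makes 5 recursive calls at each level.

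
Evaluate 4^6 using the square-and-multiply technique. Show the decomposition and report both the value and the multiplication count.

Computing 4^6 by squaring (build up from 4^1; each line after the first costs one multiplication):

4^1 = 4
4^2 = (4^1)^2 = 4^2 = 16
4^3 = 4 * 4^2 = 4 * 16 = 64
4^6 = (4^3)^2 = 64^2 = 4096

Result: 4096
Multiplications needed: 3 (3 lines after 4^1)

4^6 = 4096. Using exponentiation by squaring, this requires 3 multiplications. The key idea: if the exponent is even, square the half-power; if odd, multiply by the base once.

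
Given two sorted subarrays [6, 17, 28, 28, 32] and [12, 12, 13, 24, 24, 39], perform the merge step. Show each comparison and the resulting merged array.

Merging process:

Compare 6 vs 12: take 6 from left. Merged: [6]
Compare 17 vs 12: take 12 from right. Merged: [6, 12]
Compare 17 vs 12: take 12 from right. Merged: [6, 12, 12]
Compare 17 vs 13: take 13 from right. Merged: [6, 12, 12, 13]
Compare 17 vs 24: take 17 from left. Merged: [6, 12, 12, 13, 17]
Compare 28 vs 24: take 24 from right. Merged: [6, 12, 12, 13, 17, 24]
Compare 28 vs 24: take 24 from right. Merged: [6, 12, 12, 13, 17, 24, 24]
Compare 28 vs 39: take 28 from left. Merged: [6, 12, 12, 13, 17, 24, 24, 28]
Compare 28 vs 39: take 28 from left. Merged: [6, 12, 12, 13, 17, 24, 24, 28, 28]
Compare 32 vs 39: take 32 from left. Merged: [6, 12, 12, 13, 17, 24, 24, 28, 28, 32]
Append remaining from right: [39]. Merged: [6, 12, 12, 13, 17, 24, 24, 28, 28, 32, 39]

Final merged array: [6, 12, 12, 13, 17, 24, 24, 28, 28, 32, 39]
Total comparisons: 10

The merged array is [6, 12, 12, 13, 17, 24, 24, 28, 28, 32, 39], requiring 10 comparisons. The merge step runs in O(n) time where n is the total number of elements.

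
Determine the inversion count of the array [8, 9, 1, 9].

Finding inversions in [8, 9, 1, 9]:

(0, 2): arr[0]=8 > arr[2]=1
(1, 2): arr[1]=9 > arr[2]=1

Total inversions: 2

The array has 2 inversion(s): (0,2), (1,2). Each pair (i,j) satisfies i < j and arr[i] > arr[j].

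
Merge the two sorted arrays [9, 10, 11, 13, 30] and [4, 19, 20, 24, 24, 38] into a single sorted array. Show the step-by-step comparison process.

Merging process:

Compare 9 vs 4: take 4 from right. Merged: [4]
Compare 9 vs 19: take 9 from left. Merged: [4, 9]
Compare 10 vs 19: take 10 from left. Merged: [4, 9, 10]
Compare 11 vs 19: take 11 from left. Merged: [4, 9, 10, 11]
Compare 13 vs 19: take 13 from left. Merged: [4, 9, 10, 11, 13]
Compare 30 vs 19: take 19 from right. Merged: [4, 9, 10, 11, 13, 19]
Compare 30 vs 20: take 20 from right. Merged: [4, 9, 10, 11, 13, 19, 20]
Compare 30 vs 24: take 24 from right. Merged: [4, 9, 10, 11, 13, 19, 20, 24]
Compare 30 vs 24: take 24 from right. Merged: [4, 9, 10, 11, 13, 19, 20, 24, 24]
Compare 30 vs 38: take 30 from left. Merged: [4, 9, 10, 11, 13, 19, 20, 24, 24, 30]
Append remaining from right: [38]. Merged: [4, 9, 10, 11, 13, 19, 20, 24, 24, 30, 38]

Final merged array: [4, 9, 10, 11, 13, 19, 20, 24, 24, 30, 38]
Total comparisons: 10

The merged array is [4, 9, 10, 11, 13, 19, 20, 24, 24, 30, 38], requiring 10 comparisons. The merge step runs in O(n) time where n is the total number of elements.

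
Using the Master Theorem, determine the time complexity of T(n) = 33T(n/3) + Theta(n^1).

Master Theorem for T(n) = 33T(n/3) + O(n^1):

a = 33, b = 3, c = 1
log_b(a) = log_3(33) = 3.1827

Case 1: c = 1 < log_3(33) = 3.1827
T(n) = O(n^(log_3 33))

For T(n) = 33T(n/3) + O(n^1): log_3(33) = 3.1827. This is Case 1 of the Master Theorem (c < log_b(a), work dominated by leaves), giving O(n^(log_3 33)).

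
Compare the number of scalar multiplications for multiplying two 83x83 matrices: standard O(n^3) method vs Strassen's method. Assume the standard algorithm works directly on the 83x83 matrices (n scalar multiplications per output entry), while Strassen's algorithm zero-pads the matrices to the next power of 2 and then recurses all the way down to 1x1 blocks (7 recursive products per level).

Matrix multiplication for 83x83 matrices:

Strassen's algorithm requires power-of-2 dimensions. Pad 83x83 to 128x128 (next power of 2).

Standard algorithm: 83^3 = 571787 multiplications
Strassen's algorithm: 7^(log2(128)) = 7^7 = 823543 multiplications
Difference: 571787 - 823543 = -251756 (Strassen uses MORE here due to padding overhead — for small or just-over-power-of-2 n, padding can outweigh the per-level savings)

Standard: 571787 multiplications (83^3). Strassen: 823543 multiplications (7^7, after padding to 128x128). Strassen reduces 8 recursive multiplications to 7 at each level.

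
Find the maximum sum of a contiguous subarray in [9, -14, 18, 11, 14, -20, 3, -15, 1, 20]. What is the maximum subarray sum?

Using Kadane's algorithm on [9, -14, 18, 11, 14, -20, 3, -15, 1, 20]:

Scanning through the array:
Position 1 (value -14): max_ending_here = -5, max_so_far = 9
Position 2 (value 18): max_ending_here = 18, max_so_far = 18
Position 3 (value 11): max_ending_here = 29, max_so_far = 29
Position 4 (value 14): max_ending_here = 43, max_so_far = 43
Position 5 (value -20): max_ending_here = 23, max_so_far = 43
Position 6 (value 3): max_ending_here = 26, max_so_far = 43
Position 7 (value -15): max_ending_here = 11, max_so_far = 43
Position 8 (value 1): max_ending_here = 12, max_so_far = 43
Position 9 (value 20): max_ending_here = 32, max_so_far = 43

Maximum subarray: [18, 11, 14]
Maximum sum: 43

The maximum subarray is [18, 11, 14] with sum 43. This subarray runs from index 2 to index 4.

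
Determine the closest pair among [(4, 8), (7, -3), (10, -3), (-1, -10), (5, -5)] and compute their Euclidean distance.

Computing all pairwise distances among 5 points:

d((4, 8), (7, -3)) = 11.4018
d((4, 8), (10, -3)) = 12.53
d((4, 8), (-1, -10)) = 18.6815
d((4, 8), (5, -5)) = 13.0384
d((7, -3), (10, -3)) = 3.0
d((7, -3), (-1, -10)) = 10.6301
d((7, -3), (5, -5)) = 2.8284 <-- minimum
d((10, -3), (-1, -10)) = 13.0384
d((10, -3), (5, -5)) = 5.3852
d((-1, -10), (5, -5)) = 7.8102

Closest pair: (7, -3) and (5, -5) with distance 2.8284

The closest pair is (7, -3) and (5, -5) with Euclidean distance 2.8284. For 5 points, brute-force pairwise comparison is shown above. For large n, the divide-and-conquer algorithm (sort by x, recurse on halves, check the dividing strip) achieves O(n log n).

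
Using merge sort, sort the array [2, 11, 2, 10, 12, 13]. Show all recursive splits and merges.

Merge sort trace:

Split: [2, 11, 2, 10, 12, 13] -> [2, 11, 2] and [10, 12, 13]
  Split: [2, 11, 2] -> [2] and [11, 2]
    Split: [11, 2] -> [11] and [2]
    Merge: [11] + [2] -> [2, 11]
  Merge: [2] + [2, 11] -> [2, 2, 11]
  Split: [10, 12, 13] -> [10] and [12, 13]
    Split: [12, 13] -> [12] and [13]
    Merge: [12] + [13] -> [12, 13]
  Merge: [10] + [12, 13] -> [10, 12, 13]
Merge: [2, 2, 11] + [10, 12, 13] -> [2, 2, 10, 11, 12, 13]

Final sorted array: [2, 2, 10, 11, 12, 13]

The merge sort proceeds by recursively splitting the array and merging sorted halves.
After all merges, the sorted array is [2, 2, 10, 11, 12, 13].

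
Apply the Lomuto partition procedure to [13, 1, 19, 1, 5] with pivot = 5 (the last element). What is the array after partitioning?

Lomuto partition with pivot = 5:

Initial array: [13, 1, 19, 1, 5]

arr[0]=13 > 5: no swap
arr[1]=1 <= 5: swap with position 0, array becomes [1, 13, 19, 1, 5]
arr[2]=19 > 5: no swap
arr[3]=1 <= 5: swap with position 1, array becomes [1, 1, 19, 13, 5]

Place pivot at position 2: [1, 1, 5, 13, 19]
Pivot position: 2

After partitioning with pivot 5, the array becomes [1, 1, 5, 13, 19]. The pivot is placed at index 2. All elements to the left of the pivot are <= 5, and all elements to the right are > 5.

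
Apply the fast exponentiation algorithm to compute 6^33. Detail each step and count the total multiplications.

Computing 6^33 by squaring (build up from 6^1; each line after the first costs one multiplication):

6^1 = 6
6^2 = (6^1)^2 = 6^2 = 36
6^4 = (6^2)^2 = 36^2 = 1296
6^8 = (6^4)^2 = 1296^2 = 1679616
6^16 = (6^8)^2 = 1679616^2 = 2821109907456
6^32 = (6^16)^2 = 2821109907456^2 = 7958661109946400884391936
6^33 = 6 * 6^32 = 6 * 7958661109946400884391936 = 47751966659678405306351616

Result: 47751966659678405306351616
Multiplications needed: 6 (6 lines after 6^1)

6^33 = 47751966659678405306351616. Using exponentiation by squaring, this requires 6 multiplications. The key idea: if the exponent is even, square the half-power; if odd, multiply by the base once.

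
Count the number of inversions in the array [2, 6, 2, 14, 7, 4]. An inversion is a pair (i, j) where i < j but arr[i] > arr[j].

Finding inversions in [2, 6, 2, 14, 7, 4]:

(1, 2): arr[1]=6 > arr[2]=2
(1, 5): arr[1]=6 > arr[5]=4
(3, 4): arr[3]=14 > arr[4]=7
(3, 5): arr[3]=14 > arr[5]=4
(4, 5): arr[4]=7 > arr[5]=4

Total inversions: 5

The array has 5 inversion(s): (1,2), (1,5), (3,4), (3,5), (4,5). Each pair (i,j) satisfies i < j and arr[i] > arr[j].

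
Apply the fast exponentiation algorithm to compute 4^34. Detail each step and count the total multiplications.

Computing 4^34 by squaring (build up from 4^1; each line after the first costs one multiplication):

4^1 = 4
4^2 = (4^1)^2 = 4^2 = 16
4^4 = (4^2)^2 = 16^2 = 256
4^8 = (4^4)^2 = 256^2 = 65536
4^16 = (4^8)^2 = 65536^2 = 4294967296
4^17 = 4 * 4^16 = 4 * 4294967296 = 17179869184
4^34 = (4^17)^2 = 17179869184^2 = 295147905179352825856

Result: 295147905179352825856
Multiplications needed: 6 (6 lines after 4^1)

4^34 = 295147905179352825856. Using exponentiation by squaring, this requires 6 multiplications. The key idea: if the exponent is even, square the half-power; if odd, multiply by the base once.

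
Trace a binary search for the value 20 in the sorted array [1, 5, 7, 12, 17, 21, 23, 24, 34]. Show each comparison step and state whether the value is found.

Binary search for 20 in [1, 5, 7, 12, 17, 21, 23, 24, 34]:

lo=0, hi=8, mid=4, arr[mid]=17 -> 17 < 20, search right half
lo=5, hi=8, mid=6, arr[mid]=23 -> 23 > 20, search left half
lo=5, hi=5, mid=5, arr[mid]=21 -> 21 > 20, search left half
lo=5 > hi=4, target 20 not found

Binary search determines that 20 is not in the array after 3 comparisons. The search space was exhausted without finding the target.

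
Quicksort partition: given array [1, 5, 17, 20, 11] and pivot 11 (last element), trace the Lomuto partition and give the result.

Lomuto partition with pivot = 11:

Initial array: [1, 5, 17, 20, 11]

arr[0]=1 <= 11: swap with position 0, array becomes [1, 5, 17, 20, 11]
arr[1]=5 <= 11: swap with position 1, array becomes [1, 5, 17, 20, 11]
arr[2]=17 > 11: no swap
arr[3]=20 > 11: no swap

Place pivot at position 2: [1, 5, 11, 20, 17]
Pivot position: 2

After partitioning with pivot 11, the array becomes [1, 5, 11, 20, 17]. The pivot is placed at index 2. All elements to the left of the pivot are <= 11, and all elements to the right are > 11.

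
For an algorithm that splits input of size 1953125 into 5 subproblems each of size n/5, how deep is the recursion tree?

For divide and conquer with division factor 5:

Problem sizes at each level:
Level 0: 1953125
Level 1: 390625
Level 2: 78125
Level 3: 15625
Level 4: 3125
Level 5: 625
Level 6: 125
Level 7: 25
Level 8: 5
Level 9: 1

The root is level 0 and the size-1 base case is level 9 (the tree spans levels 0 through 9, i.e. 10 levels counting the root), so the depth is the number of divisions: log_5(1953125) = 9

The recursion tree depth is log_5(1953125) = 9. At each level, the problem size is divided by 5, so it takes 9 divisions to reduce to a base case of size 1. The algorithm makes 5 recursive calls at each level.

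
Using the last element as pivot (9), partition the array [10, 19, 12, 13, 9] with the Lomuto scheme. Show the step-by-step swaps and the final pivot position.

Lomuto partition with pivot = 9:

Initial array: [10, 19, 12, 13, 9]

arr[0]=10 > 9: no swap
arr[1]=19 > 9: no swap
arr[2]=12 > 9: no swap
arr[3]=13 > 9: no swap

Place pivot at position 0: [9, 19, 12, 13, 10]
Pivot position: 0

After partitioning with pivot 9, the array becomes [9, 19, 12, 13, 10]. The pivot is placed at index 0. All elements to the left of the pivot are <= 9, and all elements to the right are > 9.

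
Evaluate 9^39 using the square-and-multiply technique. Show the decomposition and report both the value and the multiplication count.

Computing 9^39 by squaring (build up from 9^1; each line after the first costs one multiplication):

9^1 = 9
9^2 = (9^1)^2 = 9^2 = 81
9^4 = (9^2)^2 = 81^2 = 6561
9^8 = (9^4)^2 = 6561^2 = 43046721
9^9 = 9 * 9^8 = 9 * 43046721 = 387420489
9^18 = (9^9)^2 = 387420489^2 = 150094635296999121
9^19 = 9 * 9^18 = 9 * 150094635296999121 = 1350851717672992089
9^38 = (9^19)^2 = 1350851717672992089^2 = 1824800363140073127359051977856583921
9^39 = 9 * 9^38 = 9 * 1824800363140073127359051977856583921 = 16423203268260658146231467800709255289

Result: 16423203268260658146231467800709255289
Multiplications needed: 8 (8 lines after 9^1)

9^39 = 16423203268260658146231467800709255289. Using exponentiation by squaring, this requires 8 multiplications. The key idea: if the exponent is even, square the half-power; if odd, multiply by the base once.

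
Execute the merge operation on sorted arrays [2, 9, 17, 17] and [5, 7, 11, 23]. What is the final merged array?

Merging process:

Compare 2 vs 5: take 2 from left. Merged: [2]
Compare 9 vs 5: take 5 from right. Merged: [2, 5]
Compare 9 vs 7: take 7 from right. Merged: [2, 5, 7]
Compare 9 vs 11: take 9 from left. Merged: [2, 5, 7, 9]
Compare 17 vs 11: take 11 from right. Merged: [2, 5, 7, 9, 11]
Compare 17 vs 23: take 17 from left. Merged: [2, 5, 7, 9, 11, 17]
Compare 17 vs 23: take 17 from left. Merged: [2, 5, 7, 9, 11, 17, 17]
Append remaining from right: [23]. Merged: [2, 5, 7, 9, 11, 17, 17, 23]

Final merged array: [2, 5, 7, 9, 11, 17, 17, 23]
Total comparisons: 7

The merged array is [2, 5, 7, 9, 11, 17, 17, 23], requiring 7 comparisons. The merge step runs in O(n) time where n is the total number of elements.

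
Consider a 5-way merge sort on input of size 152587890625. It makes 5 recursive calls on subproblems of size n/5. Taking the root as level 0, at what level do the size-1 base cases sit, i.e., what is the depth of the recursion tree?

For divide and conquer with division factor 5:

Problem sizes at each level:
Level 0: 152587890625
Level 1: 30517578125
Level 2: 6103515625
Level 3: 1220703125
Level 4: 244140625
Level 5: 48828125
Level 6: 9765625
Level 7: 1953125
Level 8: 390625
Level 9: 78125
Level 10: 15625
Level 11: 3125
Level 12: 625
Level 13: 125
Level 14: 25
Level 15: 5
Level 16: 1

The root is level 0 and the size-1 base case is level 16 (the tree spans levels 0 through 16, i.e. 17 levels counting the root), so the depth is the number of divisions: log_5(152587890625) = 16

The recursion tree depth is log_5(152587890625) = 16. At each level, the problem size is divided by 5, so it takes 16 divisions to reduce to a base case of size 1. The algorithm makes 5 recursive calls at each level.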